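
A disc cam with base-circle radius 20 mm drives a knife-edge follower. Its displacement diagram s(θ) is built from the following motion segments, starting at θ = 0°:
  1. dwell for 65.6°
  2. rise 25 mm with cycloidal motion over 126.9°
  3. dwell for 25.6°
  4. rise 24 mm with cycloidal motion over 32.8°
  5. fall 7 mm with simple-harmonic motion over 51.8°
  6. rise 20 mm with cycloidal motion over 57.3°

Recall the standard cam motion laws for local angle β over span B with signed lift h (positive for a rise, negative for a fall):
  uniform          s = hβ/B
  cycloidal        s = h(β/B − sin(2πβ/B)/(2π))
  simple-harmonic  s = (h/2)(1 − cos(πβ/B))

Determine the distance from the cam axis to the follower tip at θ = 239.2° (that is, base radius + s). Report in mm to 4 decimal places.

seg 1 [0°–65.6°] dwell: s stays 0.0000
seg 2 [65.6°–192.5°] cycloidal, h=25: full span → s += 25 → s = 25.0000
seg 3 [192.5°–218.1°] dwell: s stays 25.0000
seg 4 [218.1°–250.9°] cycloidal, h=24: θ=239.2° here. β=21.1, B=32.8. 24·(0.6433 − sin(2π·0.6433)/(2π)) = 18.4319 → s = 43.4319
radial distance = base radius + s = 20 + 43.4319 = 63.4319

63.4319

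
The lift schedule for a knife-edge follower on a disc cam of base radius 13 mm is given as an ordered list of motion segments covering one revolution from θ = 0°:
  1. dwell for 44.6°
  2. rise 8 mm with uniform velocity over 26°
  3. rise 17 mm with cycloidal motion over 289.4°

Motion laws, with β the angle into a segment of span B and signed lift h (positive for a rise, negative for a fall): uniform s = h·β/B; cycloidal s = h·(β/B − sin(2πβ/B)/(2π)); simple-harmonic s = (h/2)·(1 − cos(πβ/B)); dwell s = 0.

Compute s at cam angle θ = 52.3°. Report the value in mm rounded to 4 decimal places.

seg 1 [0°–44.6°] dwell: s stays 0.0000
seg 2 [44.6°–70.6°] uniform, h=8: θ=52.3° here. β=7.7, B=26. 8·7.7/26 = 2.3692 → s = 2.3692

2.3692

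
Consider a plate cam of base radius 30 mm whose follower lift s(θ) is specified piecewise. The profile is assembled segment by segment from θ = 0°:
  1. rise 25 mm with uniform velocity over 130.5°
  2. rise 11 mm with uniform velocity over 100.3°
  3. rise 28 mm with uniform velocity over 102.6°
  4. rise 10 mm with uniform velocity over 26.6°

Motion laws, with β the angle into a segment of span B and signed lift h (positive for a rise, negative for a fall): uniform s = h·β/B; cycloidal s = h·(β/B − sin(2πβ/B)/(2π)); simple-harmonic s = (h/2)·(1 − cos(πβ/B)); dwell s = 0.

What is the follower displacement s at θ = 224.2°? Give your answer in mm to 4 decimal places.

seg 1 [0°–130.5°] uniform, h=25: full span → s += 25 → s = 25.0000
seg 2 [130.5°–230.8°] uniform, h=11: θ=224.2° here. β=93.7, B=100.3. 11·93.7/100.3 = 10.2762 → s = 35.2762

35.2762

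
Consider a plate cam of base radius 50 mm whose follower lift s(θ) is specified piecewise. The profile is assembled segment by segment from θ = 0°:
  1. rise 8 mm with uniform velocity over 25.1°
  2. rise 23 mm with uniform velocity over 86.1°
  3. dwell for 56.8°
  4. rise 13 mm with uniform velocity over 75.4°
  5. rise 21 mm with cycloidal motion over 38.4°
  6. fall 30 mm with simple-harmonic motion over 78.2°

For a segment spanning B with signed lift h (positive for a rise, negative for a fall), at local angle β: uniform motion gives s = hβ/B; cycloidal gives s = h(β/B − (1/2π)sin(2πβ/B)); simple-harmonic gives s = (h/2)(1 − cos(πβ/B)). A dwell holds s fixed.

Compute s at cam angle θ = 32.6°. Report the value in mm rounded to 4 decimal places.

seg 1 [0°–25.1°] uniform, h=8: full span → s += 8 → s = 8.0000
seg 2 [25.1°–111.2°] uniform, h=23: θ=32.6° here. β=7.5, B=86.1. 23·7.5/86.1 = 2.0035 → s = 10.0035

10.0035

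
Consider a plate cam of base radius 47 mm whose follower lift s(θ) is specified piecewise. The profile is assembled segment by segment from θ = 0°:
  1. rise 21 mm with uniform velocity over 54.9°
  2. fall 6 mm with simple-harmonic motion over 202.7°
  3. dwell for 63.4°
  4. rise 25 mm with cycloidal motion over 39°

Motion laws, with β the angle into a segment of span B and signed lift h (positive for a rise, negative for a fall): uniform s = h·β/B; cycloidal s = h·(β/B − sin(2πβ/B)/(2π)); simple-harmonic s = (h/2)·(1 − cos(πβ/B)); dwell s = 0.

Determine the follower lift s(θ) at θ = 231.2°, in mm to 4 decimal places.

seg 1 [0°–54.9°] uniform, h=21: full span → s += 21 → s = 21.0000
seg 2 [54.9°–257.6°] simple-harmonic, h=-6: θ=231.2° here. β=176.3, B=202.7. -6/2·(1 − cos(π·0.8698)) = -5.7524 → s = 15.2476

15.2476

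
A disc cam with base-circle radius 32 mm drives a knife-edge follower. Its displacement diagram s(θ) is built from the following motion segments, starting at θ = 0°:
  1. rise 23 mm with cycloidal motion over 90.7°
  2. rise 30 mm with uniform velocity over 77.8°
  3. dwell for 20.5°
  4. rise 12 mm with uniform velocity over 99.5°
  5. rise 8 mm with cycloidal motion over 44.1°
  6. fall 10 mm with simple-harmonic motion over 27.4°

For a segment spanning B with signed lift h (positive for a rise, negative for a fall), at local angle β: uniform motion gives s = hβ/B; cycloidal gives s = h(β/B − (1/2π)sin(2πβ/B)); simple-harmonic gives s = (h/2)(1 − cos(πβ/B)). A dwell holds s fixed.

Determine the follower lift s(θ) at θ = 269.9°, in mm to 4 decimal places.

seg 1 [0°–90.7°] cycloidal, h=23: full span → s += 23 → s = 23.0000
seg 2 [90.7°–168.5°] uniform, h=30: full span → s += 30 → s = 53.0000
seg 3 [168.5°–189°] dwell: s stays 53.0000
seg 4 [189°–288.5°] uniform, h=12: θ=269.9° here. β=80.9, B=99.5. 12·80.9/99.5 = 9.7568 → s = 62.7568

62.7568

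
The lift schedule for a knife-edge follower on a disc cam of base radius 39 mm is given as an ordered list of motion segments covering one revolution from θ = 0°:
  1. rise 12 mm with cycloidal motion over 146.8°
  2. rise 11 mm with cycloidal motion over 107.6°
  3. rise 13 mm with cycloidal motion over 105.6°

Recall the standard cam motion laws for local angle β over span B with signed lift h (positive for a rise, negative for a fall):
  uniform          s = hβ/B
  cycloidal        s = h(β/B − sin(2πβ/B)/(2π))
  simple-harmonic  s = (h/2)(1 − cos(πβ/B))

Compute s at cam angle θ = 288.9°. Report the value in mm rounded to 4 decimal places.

seg 1 [0°–146.8°] cycloidal, h=12: full span → s += 12 → s = 12.0000
seg 2 [146.8°–254.4°] cycloidal, h=11: full span → s += 11 → s = 23.0000
seg 3 [254.4°–360°] cycloidal, h=13: θ=288.9° here. β=34.5, B=105.6. 13·(0.3267 − sin(2π·0.3267)/(2π)) = 2.4138 → s = 25.4138

25.4138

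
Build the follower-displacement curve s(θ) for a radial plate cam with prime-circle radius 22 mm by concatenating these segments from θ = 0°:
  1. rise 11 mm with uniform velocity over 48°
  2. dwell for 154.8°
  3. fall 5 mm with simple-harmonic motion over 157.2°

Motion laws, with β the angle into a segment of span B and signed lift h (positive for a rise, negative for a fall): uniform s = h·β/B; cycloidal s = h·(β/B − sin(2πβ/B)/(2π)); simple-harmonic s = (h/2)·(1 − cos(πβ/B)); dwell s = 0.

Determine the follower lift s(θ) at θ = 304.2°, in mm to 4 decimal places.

seg 1 [0°–48°] uniform, h=11: full span → s += 11 → s = 11.0000
seg 2 [48°–202.8°] dwell: s stays 11.0000
seg 3 [202.8°–360°] simple-harmonic, h=-5: θ=304.2° here. β=101.4, B=157.2. -5/2·(1 − cos(π·0.6450)) = -3.6001 → s = 7.3999

7.3999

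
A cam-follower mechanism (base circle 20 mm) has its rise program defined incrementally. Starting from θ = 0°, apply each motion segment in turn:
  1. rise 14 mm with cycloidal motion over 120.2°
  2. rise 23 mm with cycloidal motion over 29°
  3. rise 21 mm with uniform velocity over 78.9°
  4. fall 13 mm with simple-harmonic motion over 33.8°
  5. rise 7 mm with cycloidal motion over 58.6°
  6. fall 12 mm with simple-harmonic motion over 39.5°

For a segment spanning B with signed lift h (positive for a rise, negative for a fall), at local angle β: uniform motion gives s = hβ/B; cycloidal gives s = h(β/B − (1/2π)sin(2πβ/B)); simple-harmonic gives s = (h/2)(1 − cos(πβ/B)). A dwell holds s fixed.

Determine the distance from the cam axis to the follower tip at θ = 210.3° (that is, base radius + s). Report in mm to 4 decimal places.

seg 1 [0°–120.2°] cycloidal, h=14: full span → s += 14 → s = 14.0000
seg 2 [120.2°–149.2°] cycloidal, h=23: full span → s += 23 → s = 37.0000
seg 3 [149.2°–228.1°] uniform, h=21: θ=210.3° here. β=61.1, B=78.9. 21·61.1/78.9 = 16.2624 → s = 53.2624
radial distance = base radius + s = 20 + 53.2624 = 73.2624

73.2624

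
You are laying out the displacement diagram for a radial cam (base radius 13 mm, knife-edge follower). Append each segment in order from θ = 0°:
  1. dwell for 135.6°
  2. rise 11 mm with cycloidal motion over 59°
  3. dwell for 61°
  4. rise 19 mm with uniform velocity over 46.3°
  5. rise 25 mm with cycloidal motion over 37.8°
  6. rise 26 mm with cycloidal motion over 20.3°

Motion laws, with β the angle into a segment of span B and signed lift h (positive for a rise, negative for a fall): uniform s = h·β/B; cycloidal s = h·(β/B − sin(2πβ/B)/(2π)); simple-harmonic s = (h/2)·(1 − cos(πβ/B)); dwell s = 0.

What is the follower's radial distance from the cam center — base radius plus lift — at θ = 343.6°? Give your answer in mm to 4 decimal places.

seg 1 [0°–135.6°] dwell: s stays 0.0000
seg 2 [135.6°–194.6°] cycloidal, h=11: full span → s += 11 → s = 11.0000
seg 3 [194.6°–255.6°] dwell: s stays 11.0000
seg 4 [255.6°–301.9°] uniform, h=19: full span → s += 19 → s = 30.0000
seg 5 [301.9°–339.7°] cycloidal, h=25: full span → s += 25 → s = 55.0000
seg 6 [339.7°–360°] cycloidal, h=26: θ=343.6° here. β=3.9, B=20.3. 26·(0.1921 − sin(2π·0.1921)/(2π)) = 1.1277 → s = 56.1277
radial distance = base radius + s = 13 + 56.1277 = 69.1277

69.1277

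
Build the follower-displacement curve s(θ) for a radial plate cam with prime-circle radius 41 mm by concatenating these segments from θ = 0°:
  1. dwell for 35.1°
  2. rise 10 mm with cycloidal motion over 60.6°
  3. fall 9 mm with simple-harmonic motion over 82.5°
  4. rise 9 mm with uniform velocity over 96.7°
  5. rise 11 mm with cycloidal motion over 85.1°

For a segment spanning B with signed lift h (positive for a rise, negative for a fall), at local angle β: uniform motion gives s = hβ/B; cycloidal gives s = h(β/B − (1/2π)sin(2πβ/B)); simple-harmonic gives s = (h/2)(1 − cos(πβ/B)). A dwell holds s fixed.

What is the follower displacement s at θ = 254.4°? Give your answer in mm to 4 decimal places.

seg 1 [0°–35.1°] dwell: s stays 0.0000
seg 2 [35.1°–95.7°] cycloidal, h=10: full span → s += 10 → s = 10.0000
seg 3 [95.7°–178.2°] simple-harmonic, h=-9: full span → s += -9 → s = 1.0000
seg 4 [178.2°–274.9°] uniform, h=9: θ=254.4° here. β=76.2, B=96.7. 9·76.2/96.7 = 7.0920 → s = 8.0920

8.0920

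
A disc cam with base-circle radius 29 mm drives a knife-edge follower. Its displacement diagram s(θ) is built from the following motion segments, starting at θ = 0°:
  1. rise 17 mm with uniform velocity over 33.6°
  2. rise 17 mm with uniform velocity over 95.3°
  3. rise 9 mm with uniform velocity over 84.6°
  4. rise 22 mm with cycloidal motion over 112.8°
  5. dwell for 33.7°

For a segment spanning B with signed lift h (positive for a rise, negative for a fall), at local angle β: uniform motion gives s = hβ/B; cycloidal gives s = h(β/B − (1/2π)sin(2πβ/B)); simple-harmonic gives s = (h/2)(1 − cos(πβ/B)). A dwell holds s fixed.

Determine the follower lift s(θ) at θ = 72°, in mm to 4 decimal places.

seg 1 [0°–33.6°] uniform, h=17: full span → s += 17 → s = 17.0000
seg 2 [33.6°–128.9°] uniform, h=17: θ=72° here. β=38.4, B=95.3. 17·38.4/95.3 = 6.8499 → s = 23.8499

23.8499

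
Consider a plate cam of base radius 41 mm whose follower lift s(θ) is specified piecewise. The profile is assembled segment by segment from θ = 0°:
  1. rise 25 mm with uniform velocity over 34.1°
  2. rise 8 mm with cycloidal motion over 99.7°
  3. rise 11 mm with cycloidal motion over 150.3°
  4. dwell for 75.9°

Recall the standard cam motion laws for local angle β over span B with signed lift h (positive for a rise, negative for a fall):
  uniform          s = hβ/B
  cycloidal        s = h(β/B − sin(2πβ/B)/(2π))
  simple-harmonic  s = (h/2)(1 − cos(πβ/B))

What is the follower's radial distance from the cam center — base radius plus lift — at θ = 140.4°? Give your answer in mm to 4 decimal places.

seg 1 [0°–34.1°] uniform, h=25: full span → s += 25 → s = 25.0000
seg 2 [34.1°–133.8°] cycloidal, h=8: full span → s += 8 → s = 33.0000
seg 3 [133.8°–284.1°] cycloidal, h=11: θ=140.4° here. β=6.6, B=150.3. 11·(0.0439 − sin(2π·0.0439)/(2π)) = 0.0061 → s = 33.0061
radial distance = base radius + s = 41 + 33.0061 = 74.0061

74.0061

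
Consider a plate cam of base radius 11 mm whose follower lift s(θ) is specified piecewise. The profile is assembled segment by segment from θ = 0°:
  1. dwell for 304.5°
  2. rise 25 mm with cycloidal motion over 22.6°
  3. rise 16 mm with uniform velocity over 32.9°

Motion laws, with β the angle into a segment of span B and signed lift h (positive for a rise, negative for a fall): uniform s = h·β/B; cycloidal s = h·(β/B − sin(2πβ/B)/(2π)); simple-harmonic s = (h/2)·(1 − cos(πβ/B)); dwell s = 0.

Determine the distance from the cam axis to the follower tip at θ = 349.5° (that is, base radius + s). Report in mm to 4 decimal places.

seg 1 [0°–304.5°] dwell: s stays 0.0000
seg 2 [304.5°–327.1°] cycloidal, h=25: full span → s += 25 → s = 25.0000
seg 3 [327.1°–360°] uniform, h=16: θ=349.5° here. β=22.4, B=32.9. 16·22.4/32.9 = 10.8936 → s = 35.8936
radial distance = base radius + s = 11 + 35.8936 = 46.8936

46.8936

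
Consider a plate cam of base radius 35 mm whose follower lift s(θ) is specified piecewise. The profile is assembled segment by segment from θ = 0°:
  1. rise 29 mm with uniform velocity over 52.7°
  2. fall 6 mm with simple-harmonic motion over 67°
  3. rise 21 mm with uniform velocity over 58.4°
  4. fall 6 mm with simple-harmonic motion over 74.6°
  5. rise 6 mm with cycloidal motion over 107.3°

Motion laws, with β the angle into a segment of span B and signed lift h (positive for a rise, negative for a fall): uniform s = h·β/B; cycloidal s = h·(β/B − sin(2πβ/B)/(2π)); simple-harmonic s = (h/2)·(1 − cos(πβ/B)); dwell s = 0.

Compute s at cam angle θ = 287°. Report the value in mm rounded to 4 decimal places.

seg 1 [0°–52.7°] uniform, h=29: full span → s += 29 → s = 29.0000
seg 2 [52.7°–119.7°] simple-harmonic, h=-6: full span → s += -6 → s = 23.0000
seg 3 [119.7°–178.1°] uniform, h=21: full span → s += 21 → s = 44.0000
seg 4 [178.1°–252.7°] simple-harmonic, h=-6: full span → s += -6 → s = 38.0000
seg 5 [252.7°–360°] cycloidal, h=6: θ=287° here. β=34.3, B=107.3. 6·(0.3197 − sin(2π·0.3197)/(2π)) = 1.0531 → s = 39.0531

39.0531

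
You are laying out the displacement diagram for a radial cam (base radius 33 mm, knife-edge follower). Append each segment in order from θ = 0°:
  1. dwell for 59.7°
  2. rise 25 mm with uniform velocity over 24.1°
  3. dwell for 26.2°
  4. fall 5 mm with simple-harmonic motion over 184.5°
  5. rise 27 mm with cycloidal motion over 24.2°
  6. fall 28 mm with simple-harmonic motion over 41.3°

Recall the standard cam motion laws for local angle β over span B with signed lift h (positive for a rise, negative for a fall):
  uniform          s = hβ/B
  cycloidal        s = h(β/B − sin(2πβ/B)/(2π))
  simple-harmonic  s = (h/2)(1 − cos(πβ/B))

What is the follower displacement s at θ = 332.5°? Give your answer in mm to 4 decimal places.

seg 1 [0°–59.7°] dwell: s stays 0.0000
seg 2 [59.7°–83.8°] uniform, h=25: full span → s += 25 → s = 25.0000
seg 3 [83.8°–110°] dwell: s stays 25.0000
seg 4 [110°–294.5°] simple-harmonic, h=-5: full span → s += -5 → s = 20.0000
seg 5 [294.5°–318.7°] cycloidal, h=27: full span → s += 27 → s = 47.0000
seg 6 [318.7°–360°] simple-harmonic, h=-28: θ=332.5° here. β=13.8, B=41.3. -28/2·(1 − cos(π·0.3341)) = -7.0308 → s = 39.9692

39.9692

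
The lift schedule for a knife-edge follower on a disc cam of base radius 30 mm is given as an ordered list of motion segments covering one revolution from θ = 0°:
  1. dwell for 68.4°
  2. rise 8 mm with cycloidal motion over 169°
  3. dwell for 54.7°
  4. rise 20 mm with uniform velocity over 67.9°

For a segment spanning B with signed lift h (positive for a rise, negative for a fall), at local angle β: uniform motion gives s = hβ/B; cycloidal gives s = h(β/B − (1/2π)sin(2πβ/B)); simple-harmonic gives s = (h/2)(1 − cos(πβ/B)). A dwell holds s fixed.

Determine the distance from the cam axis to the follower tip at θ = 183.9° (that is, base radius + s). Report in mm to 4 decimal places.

seg 1 [0°–68.4°] dwell: s stays 0.0000
seg 2 [68.4°–237.4°] cycloidal, h=8: θ=183.9° here. β=115.5, B=169. 8·(0.6834 − sin(2π·0.6834)/(2π)) = 6.6309 → s = 6.6309
radial distance = base radius + s = 30 + 6.6309 = 36.6309

36.6309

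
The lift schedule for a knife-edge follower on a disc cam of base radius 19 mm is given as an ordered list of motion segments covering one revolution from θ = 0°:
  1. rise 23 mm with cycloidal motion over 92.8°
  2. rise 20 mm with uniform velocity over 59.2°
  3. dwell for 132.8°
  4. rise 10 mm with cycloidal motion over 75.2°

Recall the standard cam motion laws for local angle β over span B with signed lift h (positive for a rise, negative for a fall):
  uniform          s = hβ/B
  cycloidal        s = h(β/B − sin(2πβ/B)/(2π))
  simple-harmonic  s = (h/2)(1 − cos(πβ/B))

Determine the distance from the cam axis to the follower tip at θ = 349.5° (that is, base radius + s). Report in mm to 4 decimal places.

seg 1 [0°–92.8°] cycloidal, h=23: full span → s += 23 → s = 23.0000
seg 2 [92.8°–152°] uniform, h=20: full span → s += 20 → s = 43.0000
seg 3 [152°–284.8°] dwell: s stays 43.0000
seg 4 [284.8°–360°] cycloidal, h=10: θ=349.5° here. β=64.7, B=75.2. 10·(0.8604 − sin(2π·0.8604)/(2π)) = 9.8277 → s = 52.8277
radial distance = base radius + s = 19 + 52.8277 = 71.8277

71.8277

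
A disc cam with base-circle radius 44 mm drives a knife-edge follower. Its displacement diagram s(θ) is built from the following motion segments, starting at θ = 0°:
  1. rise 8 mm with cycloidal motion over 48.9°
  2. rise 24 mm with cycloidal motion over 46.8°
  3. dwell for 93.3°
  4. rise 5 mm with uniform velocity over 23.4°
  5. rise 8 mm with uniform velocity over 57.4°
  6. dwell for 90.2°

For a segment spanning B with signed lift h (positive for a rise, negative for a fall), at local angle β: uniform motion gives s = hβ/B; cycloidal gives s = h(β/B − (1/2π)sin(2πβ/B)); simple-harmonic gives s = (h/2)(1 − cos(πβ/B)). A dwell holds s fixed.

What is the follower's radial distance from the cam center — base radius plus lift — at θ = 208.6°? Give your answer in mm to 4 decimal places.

seg 1 [0°–48.9°] cycloidal, h=8: full span → s += 8 → s = 8.0000
seg 2 [48.9°–95.7°] cycloidal, h=24: full span → s += 24 → s = 32.0000
seg 3 [95.7°–189°] dwell: s stays 32.0000
seg 4 [189°–212.4°] uniform, h=5: θ=208.6° here. β=19.6, B=23.4. 5·19.6/23.4 = 4.1880 → s = 36.1880
radial distance = base radius + s = 44 + 36.1880 = 80.1880

80.1880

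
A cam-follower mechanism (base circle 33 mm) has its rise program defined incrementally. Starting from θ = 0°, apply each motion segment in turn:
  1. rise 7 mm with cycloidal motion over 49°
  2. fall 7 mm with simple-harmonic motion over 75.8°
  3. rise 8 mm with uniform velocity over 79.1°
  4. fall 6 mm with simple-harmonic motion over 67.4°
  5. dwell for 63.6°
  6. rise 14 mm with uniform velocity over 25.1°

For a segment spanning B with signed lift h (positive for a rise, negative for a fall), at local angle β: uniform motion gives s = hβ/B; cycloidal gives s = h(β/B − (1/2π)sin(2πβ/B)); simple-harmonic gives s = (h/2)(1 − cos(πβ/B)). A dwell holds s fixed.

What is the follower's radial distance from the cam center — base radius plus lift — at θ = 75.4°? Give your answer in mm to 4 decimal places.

seg 1 [0°–49°] cycloidal, h=7: full span → s += 7 → s = 7.0000
seg 2 [49°–124.8°] simple-harmonic, h=-7: θ=75.4° here. β=26.4, B=75.8. -7/2·(1 − cos(π·0.3483)) = -1.8943 → s = 5.1057
radial distance = base radius + s = 33 + 5.1057 = 38.1057

38.1057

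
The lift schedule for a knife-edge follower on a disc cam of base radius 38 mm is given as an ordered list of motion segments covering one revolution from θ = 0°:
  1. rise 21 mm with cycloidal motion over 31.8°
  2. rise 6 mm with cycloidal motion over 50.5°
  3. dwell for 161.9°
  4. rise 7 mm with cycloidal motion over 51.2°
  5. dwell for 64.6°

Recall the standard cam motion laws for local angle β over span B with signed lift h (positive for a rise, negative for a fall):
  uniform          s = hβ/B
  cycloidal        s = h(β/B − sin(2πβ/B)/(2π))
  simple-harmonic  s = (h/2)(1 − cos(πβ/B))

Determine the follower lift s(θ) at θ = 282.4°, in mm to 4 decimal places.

seg 1 [0°–31.8°] cycloidal, h=21: full span → s += 21 → s = 21.0000
seg 2 [31.8°–82.3°] cycloidal, h=6: full span → s += 6 → s = 27.0000
seg 3 [82.3°–244.2°] dwell: s stays 27.0000
seg 4 [244.2°–295.4°] cycloidal, h=7: θ=282.4° here. β=38.2, B=51.2. 7·(0.7461 − sin(2π·0.7461)/(2π)) = 6.3364 → s = 33.3364

33.3364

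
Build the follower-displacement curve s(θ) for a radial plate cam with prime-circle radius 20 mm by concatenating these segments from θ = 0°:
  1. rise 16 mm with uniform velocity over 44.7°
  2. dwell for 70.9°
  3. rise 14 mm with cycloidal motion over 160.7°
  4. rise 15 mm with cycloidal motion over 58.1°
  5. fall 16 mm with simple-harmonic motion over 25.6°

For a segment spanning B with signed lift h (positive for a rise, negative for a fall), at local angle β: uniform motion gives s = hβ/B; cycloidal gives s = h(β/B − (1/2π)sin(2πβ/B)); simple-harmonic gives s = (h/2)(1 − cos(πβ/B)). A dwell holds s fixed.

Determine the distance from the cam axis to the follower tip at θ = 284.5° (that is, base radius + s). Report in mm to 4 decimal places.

seg 1 [0°–44.7°] uniform, h=16: full span → s += 16 → s = 16.0000
seg 2 [44.7°–115.6°] dwell: s stays 16.0000
seg 3 [115.6°–276.3°] cycloidal, h=14: full span → s += 14 → s = 30.0000
seg 4 [276.3°–334.4°] cycloidal, h=15: θ=284.5° here. β=8.2, B=58.1. 15·(0.1411 − sin(2π·0.1411)/(2π)) = 0.2668 → s = 30.2668
radial distance = base radius + s = 20 + 30.2668 = 50.2668

50.2668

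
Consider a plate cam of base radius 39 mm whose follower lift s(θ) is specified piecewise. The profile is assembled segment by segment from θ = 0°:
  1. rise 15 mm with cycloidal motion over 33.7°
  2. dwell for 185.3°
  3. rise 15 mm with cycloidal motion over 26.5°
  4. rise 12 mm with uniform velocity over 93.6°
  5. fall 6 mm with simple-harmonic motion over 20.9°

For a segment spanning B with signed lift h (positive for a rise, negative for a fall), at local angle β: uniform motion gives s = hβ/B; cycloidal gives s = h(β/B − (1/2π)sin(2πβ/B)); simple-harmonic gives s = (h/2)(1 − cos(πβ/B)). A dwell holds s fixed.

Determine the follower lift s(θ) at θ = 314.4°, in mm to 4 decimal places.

seg 1 [0°–33.7°] cycloidal, h=15: full span → s += 15 → s = 15.0000
seg 2 [33.7°–219°] dwell: s stays 15.0000
seg 3 [219°–245.5°] cycloidal, h=15: full span → s += 15 → s = 30.0000
seg 4 [245.5°–339.1°] uniform, h=12: θ=314.4° here. β=68.9, B=93.6. 12·68.9/93.6 = 8.8333 → s = 38.8333

38.8333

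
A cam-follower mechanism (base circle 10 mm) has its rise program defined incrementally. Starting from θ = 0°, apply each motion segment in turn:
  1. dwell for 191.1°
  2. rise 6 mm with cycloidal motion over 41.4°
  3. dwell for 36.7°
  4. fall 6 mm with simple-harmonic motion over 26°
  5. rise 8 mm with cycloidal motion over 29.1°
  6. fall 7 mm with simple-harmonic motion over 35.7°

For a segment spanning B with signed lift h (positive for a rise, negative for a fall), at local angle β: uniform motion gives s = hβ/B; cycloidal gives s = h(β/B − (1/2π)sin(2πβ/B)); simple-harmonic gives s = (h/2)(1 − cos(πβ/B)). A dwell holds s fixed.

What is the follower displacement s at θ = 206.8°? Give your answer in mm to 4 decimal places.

seg 1 [0°–191.1°] dwell: s stays 0.0000
seg 2 [191.1°–232.5°] cycloidal, h=6: θ=206.8° here. β=15.7, B=41.4. 6·(0.3792 − sin(2π·0.3792)/(2π)) = 1.6183 → s = 1.6183

1.6183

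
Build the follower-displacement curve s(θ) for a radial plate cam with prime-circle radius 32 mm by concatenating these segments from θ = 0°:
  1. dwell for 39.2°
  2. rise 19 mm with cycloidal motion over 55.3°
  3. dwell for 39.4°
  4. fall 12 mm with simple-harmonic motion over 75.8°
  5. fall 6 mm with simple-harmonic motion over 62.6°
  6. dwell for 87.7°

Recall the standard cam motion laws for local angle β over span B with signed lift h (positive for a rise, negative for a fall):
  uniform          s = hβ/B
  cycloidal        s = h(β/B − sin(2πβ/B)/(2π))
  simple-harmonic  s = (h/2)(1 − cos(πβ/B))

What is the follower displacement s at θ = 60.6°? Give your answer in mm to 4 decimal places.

seg 1 [0°–39.2°] dwell: s stays 0.0000
seg 2 [39.2°–94.5°] cycloidal, h=19: θ=60.6° here. β=21.4, B=55.3. 19·(0.3870 − sin(2π·0.3870)/(2π)) = 5.3812 → s = 5.3812

5.3812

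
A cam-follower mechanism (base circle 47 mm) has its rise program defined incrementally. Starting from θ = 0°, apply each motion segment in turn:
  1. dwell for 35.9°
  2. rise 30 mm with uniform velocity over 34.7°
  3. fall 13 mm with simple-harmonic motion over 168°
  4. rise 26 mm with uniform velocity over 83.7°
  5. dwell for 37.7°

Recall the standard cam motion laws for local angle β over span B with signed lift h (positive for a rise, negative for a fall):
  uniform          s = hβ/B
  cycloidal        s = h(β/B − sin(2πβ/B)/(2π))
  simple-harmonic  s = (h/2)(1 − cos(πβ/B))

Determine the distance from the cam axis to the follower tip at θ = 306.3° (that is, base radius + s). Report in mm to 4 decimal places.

seg 1 [0°–35.9°] dwell: s stays 0.0000
seg 2 [35.9°–70.6°] uniform, h=30: full span → s += 30 → s = 30.0000
seg 3 [70.6°–238.6°] simple-harmonic, h=-13: full span → s += -13 → s = 17.0000
seg 4 [238.6°–322.3°] uniform, h=26: θ=306.3° here. β=67.7, B=83.7. 26·67.7/83.7 = 21.0299 → s = 38.0299
radial distance = base radius + s = 47 + 38.0299 = 85.0299

85.0299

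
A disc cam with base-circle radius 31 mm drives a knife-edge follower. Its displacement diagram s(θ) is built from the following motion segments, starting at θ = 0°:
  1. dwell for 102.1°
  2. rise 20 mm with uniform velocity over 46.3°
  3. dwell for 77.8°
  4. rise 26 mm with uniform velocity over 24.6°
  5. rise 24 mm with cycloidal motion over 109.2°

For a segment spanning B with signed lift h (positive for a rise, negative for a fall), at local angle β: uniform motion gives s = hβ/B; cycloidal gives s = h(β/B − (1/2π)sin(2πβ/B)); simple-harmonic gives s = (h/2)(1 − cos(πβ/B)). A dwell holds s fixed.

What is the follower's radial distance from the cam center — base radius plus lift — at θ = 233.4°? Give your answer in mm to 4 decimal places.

seg 1 [0°–102.1°] dwell: s stays 0.0000
seg 2 [102.1°–148.4°] uniform, h=20: full span → s += 20 → s = 20.0000
seg 3 [148.4°–226.2°] dwell: s stays 20.0000
seg 4 [226.2°–250.8°] uniform, h=26: θ=233.4° here. β=7.2, B=24.6. 26·7.2/24.6 = 7.6098 → s = 27.6098
radial distance = base radius + s = 31 + 27.6098 = 58.6098

58.6098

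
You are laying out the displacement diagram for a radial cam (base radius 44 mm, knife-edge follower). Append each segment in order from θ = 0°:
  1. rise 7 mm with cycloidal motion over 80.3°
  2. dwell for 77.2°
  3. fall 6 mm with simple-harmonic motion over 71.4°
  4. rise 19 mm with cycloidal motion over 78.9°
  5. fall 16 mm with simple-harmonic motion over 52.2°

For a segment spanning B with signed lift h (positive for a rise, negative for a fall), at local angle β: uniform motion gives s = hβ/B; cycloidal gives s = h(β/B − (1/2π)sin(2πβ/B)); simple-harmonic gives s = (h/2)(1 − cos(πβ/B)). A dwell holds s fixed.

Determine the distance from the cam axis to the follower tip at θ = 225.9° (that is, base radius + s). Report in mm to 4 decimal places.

seg 1 [0°–80.3°] cycloidal, h=7: full span → s += 7 → s = 7.0000
seg 2 [80.3°–157.5°] dwell: s stays 7.0000
seg 3 [157.5°–228.9°] simple-harmonic, h=-6: θ=225.9° here. β=68.4, B=71.4. -6/2·(1 − cos(π·0.9580)) = -5.9739 → s = 1.0261
radial distance = base radius + s = 44 + 1.0261 = 45.0261

45.0261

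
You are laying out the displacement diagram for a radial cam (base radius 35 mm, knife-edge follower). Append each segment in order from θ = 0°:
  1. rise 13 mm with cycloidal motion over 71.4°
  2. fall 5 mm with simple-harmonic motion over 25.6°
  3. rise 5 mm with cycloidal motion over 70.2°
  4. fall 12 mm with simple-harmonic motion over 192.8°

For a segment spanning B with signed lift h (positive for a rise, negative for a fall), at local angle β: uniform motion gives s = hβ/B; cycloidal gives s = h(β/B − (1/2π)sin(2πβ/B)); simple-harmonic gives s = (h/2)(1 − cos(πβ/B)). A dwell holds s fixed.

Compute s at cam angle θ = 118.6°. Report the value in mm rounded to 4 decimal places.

seg 1 [0°–71.4°] cycloidal, h=13: full span → s += 13 → s = 13.0000
seg 2 [71.4°–97°] simple-harmonic, h=-5: full span → s += -5 → s = 8.0000
seg 3 [97°–167.2°] cycloidal, h=5: θ=118.6° here. β=21.6, B=70.2. 5·(0.3077 − sin(2π·0.3077)/(2π)) = 0.7944 → s = 8.7944

8.7944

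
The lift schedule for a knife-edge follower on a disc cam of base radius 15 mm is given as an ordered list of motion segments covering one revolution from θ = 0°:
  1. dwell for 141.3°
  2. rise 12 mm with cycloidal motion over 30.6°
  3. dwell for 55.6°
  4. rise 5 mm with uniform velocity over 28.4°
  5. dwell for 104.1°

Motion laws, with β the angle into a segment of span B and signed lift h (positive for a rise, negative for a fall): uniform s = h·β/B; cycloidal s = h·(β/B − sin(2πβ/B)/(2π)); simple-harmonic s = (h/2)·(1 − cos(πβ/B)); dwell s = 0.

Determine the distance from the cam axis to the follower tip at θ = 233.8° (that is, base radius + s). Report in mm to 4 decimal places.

seg 1 [0°–141.3°] dwell: s stays 0.0000
seg 2 [141.3°–171.9°] cycloidal, h=12: full span → s += 12 → s = 12.0000
seg 3 [171.9°–227.5°] dwell: s stays 12.0000
seg 4 [227.5°–255.9°] uniform, h=5: θ=233.8° here. β=6.3, B=28.4. 5·6.3/28.4 = 1.1092 → s = 13.1092
radial distance = base radius + s = 15 + 13.1092 = 28.1092

28.1092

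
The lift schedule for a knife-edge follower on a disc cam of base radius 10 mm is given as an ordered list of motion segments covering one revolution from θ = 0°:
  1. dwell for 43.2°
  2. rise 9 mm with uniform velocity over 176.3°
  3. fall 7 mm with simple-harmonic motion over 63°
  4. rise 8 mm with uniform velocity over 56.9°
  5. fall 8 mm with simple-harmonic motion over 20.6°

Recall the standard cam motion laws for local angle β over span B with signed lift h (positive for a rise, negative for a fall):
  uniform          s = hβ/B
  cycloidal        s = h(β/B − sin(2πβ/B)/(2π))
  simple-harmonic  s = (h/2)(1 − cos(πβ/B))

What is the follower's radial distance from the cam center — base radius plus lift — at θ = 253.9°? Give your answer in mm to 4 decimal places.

seg 1 [0°–43.2°] dwell: s stays 0.0000
seg 2 [43.2°–219.5°] uniform, h=9: full span → s += 9 → s = 9.0000
seg 3 [219.5°–282.5°] simple-harmonic, h=-7: θ=253.9° here. β=34.4, B=63. -7/2·(1 − cos(π·0.5460)) = -4.0044 → s = 4.9956
radial distance = base radius + s = 10 + 4.9956 = 14.9956

14.9956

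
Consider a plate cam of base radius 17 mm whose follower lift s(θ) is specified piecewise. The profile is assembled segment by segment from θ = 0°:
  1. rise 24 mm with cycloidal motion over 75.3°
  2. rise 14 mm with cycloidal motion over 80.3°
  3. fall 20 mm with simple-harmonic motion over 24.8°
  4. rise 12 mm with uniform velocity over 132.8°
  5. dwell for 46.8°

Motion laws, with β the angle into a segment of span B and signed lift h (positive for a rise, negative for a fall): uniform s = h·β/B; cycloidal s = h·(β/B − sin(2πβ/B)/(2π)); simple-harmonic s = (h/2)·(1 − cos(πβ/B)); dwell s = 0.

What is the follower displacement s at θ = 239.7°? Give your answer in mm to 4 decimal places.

seg 1 [0°–75.3°] cycloidal, h=24: full span → s += 24 → s = 24.0000
seg 2 [75.3°–155.6°] cycloidal, h=14: full span → s += 14 → s = 38.0000
seg 3 [155.6°–180.4°] simple-harmonic, h=-20: full span → s += -20 → s = 18.0000
seg 4 [180.4°–313.2°] uniform, h=12: θ=239.7° here. β=59.3, B=132.8. 12·59.3/132.8 = 5.3584 → s = 23.3584

23.3584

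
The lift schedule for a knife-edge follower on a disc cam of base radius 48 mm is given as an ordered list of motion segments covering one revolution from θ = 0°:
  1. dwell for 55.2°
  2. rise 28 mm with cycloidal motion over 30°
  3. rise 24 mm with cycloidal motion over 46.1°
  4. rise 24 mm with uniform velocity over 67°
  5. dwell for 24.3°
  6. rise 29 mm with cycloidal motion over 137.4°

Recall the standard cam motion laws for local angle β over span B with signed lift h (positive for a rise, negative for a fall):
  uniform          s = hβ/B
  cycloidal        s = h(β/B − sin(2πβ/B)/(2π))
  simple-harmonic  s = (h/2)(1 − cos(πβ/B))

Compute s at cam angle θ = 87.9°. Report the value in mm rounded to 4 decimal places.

seg 1 [0°–55.2°] dwell: s stays 0.0000
seg 2 [55.2°–85.2°] cycloidal, h=28: full span → s += 28 → s = 28.0000
seg 3 [85.2°–131.3°] cycloidal, h=24: θ=87.9° here. β=2.7, B=46.1. 24·(0.0586 − sin(2π·0.0586)/(2π)) = 0.0315 → s = 28.0315

28.0315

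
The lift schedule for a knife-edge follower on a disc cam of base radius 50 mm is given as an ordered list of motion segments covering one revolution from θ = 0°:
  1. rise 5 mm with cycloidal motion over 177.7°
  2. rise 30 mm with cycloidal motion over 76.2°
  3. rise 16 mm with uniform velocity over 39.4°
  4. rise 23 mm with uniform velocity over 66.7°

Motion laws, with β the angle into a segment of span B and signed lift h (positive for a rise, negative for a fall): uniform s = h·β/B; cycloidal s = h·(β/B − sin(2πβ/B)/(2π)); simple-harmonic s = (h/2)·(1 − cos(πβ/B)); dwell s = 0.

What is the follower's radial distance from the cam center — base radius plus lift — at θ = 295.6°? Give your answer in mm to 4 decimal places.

seg 1 [0°–177.7°] cycloidal, h=5: full span → s += 5 → s = 5.0000
seg 2 [177.7°–253.9°] cycloidal, h=30: full span → s += 30 → s = 35.0000
seg 3 [253.9°–293.3°] uniform, h=16: full span → s += 16 → s = 51.0000
seg 4 [293.3°–360°] uniform, h=23: θ=295.6° here. β=2.3, B=66.7. 23·2.3/66.7 = 0.7931 → s = 51.7931
radial distance = base radius + s = 50 + 51.7931 = 101.7931

101.7931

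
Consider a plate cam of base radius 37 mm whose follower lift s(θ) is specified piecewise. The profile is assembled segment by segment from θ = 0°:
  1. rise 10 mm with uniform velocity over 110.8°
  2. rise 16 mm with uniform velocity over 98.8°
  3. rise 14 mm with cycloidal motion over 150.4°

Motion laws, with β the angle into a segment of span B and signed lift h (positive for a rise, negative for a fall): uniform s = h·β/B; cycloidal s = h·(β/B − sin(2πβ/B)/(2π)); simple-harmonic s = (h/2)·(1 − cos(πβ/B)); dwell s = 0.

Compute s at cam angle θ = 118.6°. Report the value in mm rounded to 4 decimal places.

seg 1 [0°–110.8°] uniform, h=10: full span → s += 10 → s = 10.0000
seg 2 [110.8°–209.6°] uniform, h=16: θ=118.6° here. β=7.8, B=98.8. 16·7.8/98.8 = 1.2632 → s = 11.2632

11.2632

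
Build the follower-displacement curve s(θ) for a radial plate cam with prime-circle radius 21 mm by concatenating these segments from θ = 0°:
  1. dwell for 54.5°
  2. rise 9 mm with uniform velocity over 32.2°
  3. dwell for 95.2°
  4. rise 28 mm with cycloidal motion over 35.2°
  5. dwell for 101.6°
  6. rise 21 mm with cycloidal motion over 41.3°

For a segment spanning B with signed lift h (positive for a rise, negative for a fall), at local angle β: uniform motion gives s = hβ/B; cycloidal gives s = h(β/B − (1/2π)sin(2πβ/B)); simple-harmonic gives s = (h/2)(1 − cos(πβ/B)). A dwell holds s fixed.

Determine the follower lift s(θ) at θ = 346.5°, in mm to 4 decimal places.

seg 1 [0°–54.5°] dwell: s stays 0.0000
seg 2 [54.5°–86.7°] uniform, h=9: full span → s += 9 → s = 9.0000
seg 3 [86.7°–181.9°] dwell: s stays 9.0000
seg 4 [181.9°–217.1°] cycloidal, h=28: full span → s += 28 → s = 37.0000
seg 5 [217.1°–318.7°] dwell: s stays 37.0000
seg 6 [318.7°–360°] cycloidal, h=21: θ=346.5° here. β=27.8, B=41.3. 21·(0.6731 − sin(2π·0.6731)/(2π)) = 17.0955 → s = 54.0955

54.0955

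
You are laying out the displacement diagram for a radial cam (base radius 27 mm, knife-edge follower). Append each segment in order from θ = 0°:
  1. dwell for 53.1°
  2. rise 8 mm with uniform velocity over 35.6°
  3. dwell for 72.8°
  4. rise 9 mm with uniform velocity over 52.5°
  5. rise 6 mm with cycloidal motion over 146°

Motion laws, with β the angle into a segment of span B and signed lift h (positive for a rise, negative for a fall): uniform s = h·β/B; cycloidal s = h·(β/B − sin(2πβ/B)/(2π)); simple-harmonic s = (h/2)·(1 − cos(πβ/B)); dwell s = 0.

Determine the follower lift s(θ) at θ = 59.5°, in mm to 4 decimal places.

seg 1 [0°–53.1°] dwell: s stays 0.0000
seg 2 [53.1°–88.7°] uniform, h=8: θ=59.5° here. β=6.4, B=35.6. 8·6.4/35.6 = 1.4382 → s = 1.4382

1.4382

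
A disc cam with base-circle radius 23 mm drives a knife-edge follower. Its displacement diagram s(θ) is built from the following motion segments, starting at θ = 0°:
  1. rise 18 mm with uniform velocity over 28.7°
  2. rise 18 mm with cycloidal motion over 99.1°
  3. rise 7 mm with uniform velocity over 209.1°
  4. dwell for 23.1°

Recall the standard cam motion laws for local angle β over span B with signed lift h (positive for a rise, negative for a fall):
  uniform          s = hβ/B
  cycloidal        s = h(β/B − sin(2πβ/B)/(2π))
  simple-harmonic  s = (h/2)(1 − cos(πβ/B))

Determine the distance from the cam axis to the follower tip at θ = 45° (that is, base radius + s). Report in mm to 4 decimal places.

seg 1 [0°–28.7°] uniform, h=18: full span → s += 18 → s = 18.0000
seg 2 [28.7°–127.8°] cycloidal, h=18: θ=45° here. β=16.3, B=99.1. 18·(0.1645 − sin(2π·0.1645)/(2π)) = 0.4996 → s = 18.4996
radial distance = base radius + s = 23 + 18.4996 = 41.4996

41.4996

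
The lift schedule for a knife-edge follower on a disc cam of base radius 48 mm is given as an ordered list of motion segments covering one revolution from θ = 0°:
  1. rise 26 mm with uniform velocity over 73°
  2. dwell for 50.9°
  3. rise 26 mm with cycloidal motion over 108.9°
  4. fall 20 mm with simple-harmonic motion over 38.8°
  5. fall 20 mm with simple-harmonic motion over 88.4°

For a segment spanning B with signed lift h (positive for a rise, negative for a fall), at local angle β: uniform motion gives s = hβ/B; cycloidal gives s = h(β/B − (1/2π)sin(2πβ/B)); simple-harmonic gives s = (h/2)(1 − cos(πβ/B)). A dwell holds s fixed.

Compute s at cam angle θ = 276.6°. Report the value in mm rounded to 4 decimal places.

seg 1 [0°–73°] uniform, h=26: full span → s += 26 → s = 26.0000
seg 2 [73°–123.9°] dwell: s stays 26.0000
seg 3 [123.9°–232.8°] cycloidal, h=26: full span → s += 26 → s = 52.0000
seg 4 [232.8°–271.6°] simple-harmonic, h=-20: full span → s += -20 → s = 32.0000
seg 5 [271.6°–360°] simple-harmonic, h=-20: θ=276.6° here. β=5, B=88.4. -20/2·(1 − cos(π·0.0566)) = -0.1575 → s = 31.8425

31.8425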